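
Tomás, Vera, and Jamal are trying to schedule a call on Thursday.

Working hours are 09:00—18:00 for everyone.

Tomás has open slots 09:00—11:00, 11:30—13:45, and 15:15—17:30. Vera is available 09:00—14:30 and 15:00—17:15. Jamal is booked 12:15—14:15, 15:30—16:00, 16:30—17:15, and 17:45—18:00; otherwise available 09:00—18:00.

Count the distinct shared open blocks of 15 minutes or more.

4

Jamal free within 09:00–18:00: 09:00–12:15, 14:15–15:30, 16:00–16:30, 17:15–17:45.
Tomás ∩ Vera: 09:00–11:00, 11:30–13:45, 15:15–17:15.
Tomás ∩ Vera ∩ Jamal: 09:00–11:00, 11:30–12:15, 15:15–15:30, 16:00–16:30.
Windows ≥ 15 min: 09:00–11:00, 11:30–12:15, 15:15–15:30, 16:00–16:30.
That's 4 windows.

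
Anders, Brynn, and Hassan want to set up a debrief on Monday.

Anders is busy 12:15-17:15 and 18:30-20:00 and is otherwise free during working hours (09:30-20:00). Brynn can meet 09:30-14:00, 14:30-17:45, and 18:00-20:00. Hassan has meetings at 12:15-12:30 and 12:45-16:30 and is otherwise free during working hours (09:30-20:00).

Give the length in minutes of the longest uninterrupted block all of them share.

165 minutes

Anders free within 09:30–20:00: 09:30–12:15, 17:15–18:30.
Hassan free within 09:30–20:00: 09:30–12:15, 12:30–12:45, 16:30–20:00.
Anders ∩ Brynn: 09:30–12:15, 17:15–17:45, 18:00–18:30.
Anders ∩ Brynn ∩ Hassan: 09:30–12:15, 17:15–17:45, 18:00–18:30.
Common window lengths: 165, 30, 30 min; longest is 165.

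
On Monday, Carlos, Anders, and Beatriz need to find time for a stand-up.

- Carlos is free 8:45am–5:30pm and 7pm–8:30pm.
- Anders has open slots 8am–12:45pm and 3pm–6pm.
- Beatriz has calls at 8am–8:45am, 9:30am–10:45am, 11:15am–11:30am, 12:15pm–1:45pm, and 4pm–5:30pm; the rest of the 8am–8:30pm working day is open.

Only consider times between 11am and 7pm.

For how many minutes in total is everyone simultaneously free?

Beatriz free within 08:00–20:30: 08:45–09:30, 10:45–11:15, 11:30–12:15, 13:45–16:00, 17:30–20:30.
Carlos ∩ Anders: 08:45–12:45, 15:00–17:30.
Carlos ∩ Anders ∩ Beatriz: 08:45–09:30, 10:45–11:15, 11:30–12:15, 15:00–16:00.
Restricted to 11:00–19:00: 11:00–11:15, 11:30–12:15, 15:00–16:00.
Total common minutes: 15 + 45 + 60 = 120.

120 minutes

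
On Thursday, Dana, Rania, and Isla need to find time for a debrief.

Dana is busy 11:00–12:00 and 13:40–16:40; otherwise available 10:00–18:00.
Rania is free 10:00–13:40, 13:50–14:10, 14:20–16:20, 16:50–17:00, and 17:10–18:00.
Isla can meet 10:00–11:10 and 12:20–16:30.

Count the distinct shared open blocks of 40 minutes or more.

2

Dana free within 10:00–18:00: 10:00–11:00, 12:00–13:40, 16:40–18:00.
Dana ∩ Rania: 10:00–11:00, 12:00–13:40, 16:50–17:00, 17:10–18:00.
Dana ∩ Rania ∩ Isla: 10:00–11:00, 12:20–13:40.
Windows ≥ 40 min: 10:00–11:00, 12:20–13:40.
That's 2 windows.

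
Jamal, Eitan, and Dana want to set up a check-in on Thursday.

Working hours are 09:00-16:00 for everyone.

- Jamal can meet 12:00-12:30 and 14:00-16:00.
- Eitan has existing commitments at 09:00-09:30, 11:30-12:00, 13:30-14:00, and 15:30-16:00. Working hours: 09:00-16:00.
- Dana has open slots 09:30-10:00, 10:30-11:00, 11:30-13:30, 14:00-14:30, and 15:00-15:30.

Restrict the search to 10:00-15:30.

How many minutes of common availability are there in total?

Eitan free within 09:00–16:00: 09:30–11:30, 12:00–13:30, 14:00–15:30.
Jamal ∩ Eitan: 12:00–12:30, 14:00–15:30.
Jamal ∩ Eitan ∩ Dana: 12:00–12:30, 14:00–14:30, 15:00–15:30.
Restricted to 10:00–15:30: 12:00–12:30, 14:00–14:30, 15:00–15:30.
Total common minutes: 30 + 30 + 30 = 90.

90 minutes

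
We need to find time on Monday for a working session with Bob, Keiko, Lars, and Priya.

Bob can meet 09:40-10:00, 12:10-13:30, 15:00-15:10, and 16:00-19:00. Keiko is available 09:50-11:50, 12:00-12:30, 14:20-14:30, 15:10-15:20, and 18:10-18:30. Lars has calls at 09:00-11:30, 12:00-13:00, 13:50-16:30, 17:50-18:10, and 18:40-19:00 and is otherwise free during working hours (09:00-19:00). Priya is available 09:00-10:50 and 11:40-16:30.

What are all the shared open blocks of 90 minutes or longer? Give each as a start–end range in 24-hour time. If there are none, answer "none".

Lars free within 09:00–19:00: 11:30–12:00, 13:00–13:50, 16:30–17:50, 18:10–18:40.
Bob ∩ Keiko: 09:50–10:00, 12:10–12:30, 18:10–18:30.
Bob ∩ Keiko ∩ Lars: 18:10–18:30.
Bob ∩ Keiko ∩ Lars ∩ Priya: (none).
Windows ≥ 90 min: (none).

none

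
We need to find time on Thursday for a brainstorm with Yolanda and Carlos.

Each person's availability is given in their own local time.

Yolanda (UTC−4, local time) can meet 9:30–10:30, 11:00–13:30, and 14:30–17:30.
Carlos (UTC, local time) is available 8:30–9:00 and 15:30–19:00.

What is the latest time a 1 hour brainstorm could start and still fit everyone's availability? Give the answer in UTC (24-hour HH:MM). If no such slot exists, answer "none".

16:30

Yolanda → UTC: 13:30–14:30, 15:00–17:30, 18:30–21:30.
Carlos → UTC: 08:30–09:00, 15:30–19:00.
Yolanda ∩ Carlos: 15:30–17:30, 18:30–19:00.
Windows ≥ 60 min: 15:30–17:30.
Latest start in the last window 15:30–17:30 is 17:30 − 60 min = 16:30.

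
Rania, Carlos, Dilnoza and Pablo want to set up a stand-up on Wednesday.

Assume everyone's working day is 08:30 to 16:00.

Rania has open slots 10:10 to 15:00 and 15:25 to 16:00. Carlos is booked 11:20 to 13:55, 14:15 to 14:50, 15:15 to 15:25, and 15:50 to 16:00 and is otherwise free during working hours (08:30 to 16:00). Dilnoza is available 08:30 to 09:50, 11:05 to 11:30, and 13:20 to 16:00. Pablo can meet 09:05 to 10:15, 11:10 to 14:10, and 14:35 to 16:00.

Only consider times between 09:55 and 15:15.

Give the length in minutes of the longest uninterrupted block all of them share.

Carlos free within 08:30–16:00: 08:30–11:20, 13:55–14:15, 14:50–15:15, 15:25–15:50.
Rania ∩ Carlos: 10:10–11:20, 13:55–14:15, 14:50–15:00, 15:25–15:50.
Rania ∩ Carlos ∩ Dilnoza: 11:05–11:20, 13:55–14:15, 14:50–15:00, 15:25–15:50.
Rania ∩ Carlos ∩ Dilnoza ∩ Pablo: 11:10–11:20, 13:55–14:10, 14:50–15:00, 15:25–15:50.
Restricted to 09:55–15:15: 11:10–11:20, 13:55–14:10, 14:50–15:00.
Common window lengths: 10, 15, 10 min; longest is 15.

15 minutes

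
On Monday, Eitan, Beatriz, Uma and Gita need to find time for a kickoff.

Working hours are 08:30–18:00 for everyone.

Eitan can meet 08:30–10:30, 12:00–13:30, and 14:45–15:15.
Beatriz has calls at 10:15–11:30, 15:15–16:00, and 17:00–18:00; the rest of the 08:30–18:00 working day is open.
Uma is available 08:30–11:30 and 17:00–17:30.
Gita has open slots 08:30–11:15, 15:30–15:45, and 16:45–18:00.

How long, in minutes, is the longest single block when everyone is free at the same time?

Beatriz free within 08:30–18:00: 08:30–10:15, 11:30–15:15, 16:00–17:00.
Eitan ∩ Beatriz: 08:30–10:15, 12:00–13:30, 14:45–15:15.
Eitan ∩ Beatriz ∩ Uma: 08:30–10:15.
Eitan ∩ Beatriz ∩ Uma ∩ Gita: 08:30–10:15.
Single common window of 105 minutes.

105 minutes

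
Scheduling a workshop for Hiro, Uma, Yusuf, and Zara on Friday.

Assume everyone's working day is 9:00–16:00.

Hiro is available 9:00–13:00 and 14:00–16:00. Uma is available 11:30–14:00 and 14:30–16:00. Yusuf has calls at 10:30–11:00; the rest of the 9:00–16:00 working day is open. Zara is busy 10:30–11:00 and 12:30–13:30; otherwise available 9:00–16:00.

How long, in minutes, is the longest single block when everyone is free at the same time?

90 minutes

Yusuf free within 09:00–16:00: 09:00–10:30, 11:00–16:00.
Zara free within 09:00–16:00: 09:00–10:30, 11:00–12:30, 13:30–16:00.
Hiro ∩ Uma: 11:30–13:00, 14:30–16:00.
Hiro ∩ Uma ∩ Yusuf: 11:30–13:00, 14:30–16:00.
Hiro ∩ Uma ∩ Yusuf ∩ Zara: 11:30–12:30, 14:30–16:00.
Common window lengths: 60, 90 min; longest is 90.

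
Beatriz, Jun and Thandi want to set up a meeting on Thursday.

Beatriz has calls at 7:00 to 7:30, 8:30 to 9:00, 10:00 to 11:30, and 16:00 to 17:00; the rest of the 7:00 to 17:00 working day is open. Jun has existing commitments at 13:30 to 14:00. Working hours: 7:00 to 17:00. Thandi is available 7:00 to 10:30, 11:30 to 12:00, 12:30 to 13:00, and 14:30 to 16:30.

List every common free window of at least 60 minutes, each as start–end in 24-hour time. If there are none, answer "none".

07:30–08:30, 09:00–10:00, 14:30–16:00

Beatriz free within 07:00–17:00: 07:30–08:30, 09:00–10:00, 11:30–16:00.
Jun free within 07:00–17:00: 07:00–13:30, 14:00–17:00.
Beatriz ∩ Jun: 07:30–08:30, 09:00–10:00, 11:30–13:30, 14:00–16:00.
Beatriz ∩ Jun ∩ Thandi: 07:30–08:30, 09:00–10:00, 11:30–12:00, 12:30–13:00, 14:30–16:00.
Windows ≥ 60 min: 07:30–08:30, 09:00–10:00, 14:30–16:00.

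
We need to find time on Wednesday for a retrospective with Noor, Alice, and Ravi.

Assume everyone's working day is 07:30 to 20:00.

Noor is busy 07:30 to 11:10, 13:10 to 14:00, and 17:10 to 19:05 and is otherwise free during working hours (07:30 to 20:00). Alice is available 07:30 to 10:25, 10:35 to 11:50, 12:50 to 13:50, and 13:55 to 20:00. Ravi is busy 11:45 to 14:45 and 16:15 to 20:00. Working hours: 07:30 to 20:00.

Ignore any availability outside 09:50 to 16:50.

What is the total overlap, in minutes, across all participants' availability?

125 minutes

Noor free within 07:30–20:00: 11:10–13:10, 14:00–17:10, 19:05–20:00.
Ravi free within 07:30–20:00: 07:30–11:45, 14:45–16:15.
Noor ∩ Alice: 11:10–11:50, 12:50–13:10, 14:00–17:10, 19:05–20:00.
Noor ∩ Alice ∩ Ravi: 11:10–11:45, 14:45–16:15.
Restricted to 09:50–16:50: 11:10–11:45, 14:45–16:15.
Total common minutes: 35 + 90 = 125.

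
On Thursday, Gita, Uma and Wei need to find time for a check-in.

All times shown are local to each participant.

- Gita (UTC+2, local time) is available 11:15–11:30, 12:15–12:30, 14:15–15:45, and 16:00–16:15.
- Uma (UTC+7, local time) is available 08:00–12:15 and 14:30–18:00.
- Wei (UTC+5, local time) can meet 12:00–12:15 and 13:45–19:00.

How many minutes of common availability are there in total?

Gita → UTC: 09:15–09:30, 10:15–10:30, 12:15–13:45, 14:00–14:15.
Uma → UTC: 01:00–05:15, 07:30–11:00.
Wei → UTC: 07:00–07:15, 08:45–14:00.
Gita ∩ Uma: 09:15–09:30, 10:15–10:30.
Gita ∩ Uma ∩ Wei: 09:15–09:30, 10:15–10:30.
Total common minutes: 15 + 15 = 30.

30 minutes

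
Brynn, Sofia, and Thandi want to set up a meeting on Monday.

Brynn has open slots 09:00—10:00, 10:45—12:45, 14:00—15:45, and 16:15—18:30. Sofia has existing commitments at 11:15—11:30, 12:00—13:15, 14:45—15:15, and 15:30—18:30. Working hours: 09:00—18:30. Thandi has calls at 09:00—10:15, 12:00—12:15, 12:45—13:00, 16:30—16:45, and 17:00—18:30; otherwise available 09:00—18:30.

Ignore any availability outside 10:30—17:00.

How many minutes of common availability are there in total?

Sofia free within 09:00–18:30: 09:00–11:15, 11:30–12:00, 13:15–14:45, 15:15–15:30.
Thandi free within 09:00–18:30: 10:15–12:00, 12:15–12:45, 13:00–16:30, 16:45–17:00.
Brynn ∩ Sofia: 09:00–10:00, 10:45–11:15, 11:30–12:00, 14:00–14:45, 15:15–15:30.
Brynn ∩ Sofia ∩ Thandi: 10:45–11:15, 11:30–12:00, 14:00–14:45, 15:15–15:30.
Restricted to 10:30–17:00: 10:45–11:15, 11:30–12:00, 14:00–14:45, 15:15–15:30.
Total common minutes: 30 + 30 + 45 + 15 = 120.

120 minutes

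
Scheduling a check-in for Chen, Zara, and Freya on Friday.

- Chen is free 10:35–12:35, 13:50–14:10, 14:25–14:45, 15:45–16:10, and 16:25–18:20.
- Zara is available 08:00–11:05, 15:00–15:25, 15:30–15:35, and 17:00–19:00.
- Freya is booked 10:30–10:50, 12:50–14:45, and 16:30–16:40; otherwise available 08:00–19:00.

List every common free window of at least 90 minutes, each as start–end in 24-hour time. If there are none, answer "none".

none

Freya free within 08:00–19:00: 08:00–10:30, 10:50–12:50, 14:45–16:30, 16:40–19:00.
Chen ∩ Zara: 10:35–11:05, 17:00–18:20.
Chen ∩ Zara ∩ Freya: 10:50–11:05, 17:00–18:20.
Windows ≥ 90 min: (none).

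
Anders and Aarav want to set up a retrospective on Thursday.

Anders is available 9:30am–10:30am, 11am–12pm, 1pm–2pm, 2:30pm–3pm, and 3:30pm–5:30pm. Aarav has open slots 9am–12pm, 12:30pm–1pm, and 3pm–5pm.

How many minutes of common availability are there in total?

Anders ∩ Aarav: 09:30–10:30, 11:00–12:00, 15:30–17:00.
Total common minutes: 60 + 60 + 90 = 210.

210 minutes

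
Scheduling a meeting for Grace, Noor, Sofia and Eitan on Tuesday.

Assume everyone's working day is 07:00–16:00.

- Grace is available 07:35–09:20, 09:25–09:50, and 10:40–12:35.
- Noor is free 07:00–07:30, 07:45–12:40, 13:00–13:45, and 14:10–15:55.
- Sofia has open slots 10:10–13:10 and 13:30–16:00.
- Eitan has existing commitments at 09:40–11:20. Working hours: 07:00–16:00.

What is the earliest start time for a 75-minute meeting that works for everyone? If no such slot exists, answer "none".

Eitan free within 07:00–16:00: 07:00–09:40, 11:20–16:00.
Grace ∩ Noor: 07:45–09:20, 09:25–09:50, 10:40–12:35.
Grace ∩ Noor ∩ Sofia: 10:40–12:35.
Grace ∩ Noor ∩ Sofia ∩ Eitan: 11:20–12:35.
Windows ≥ 75 min: 11:20–12:35.
Earliest such window starts at 11:20.

11:20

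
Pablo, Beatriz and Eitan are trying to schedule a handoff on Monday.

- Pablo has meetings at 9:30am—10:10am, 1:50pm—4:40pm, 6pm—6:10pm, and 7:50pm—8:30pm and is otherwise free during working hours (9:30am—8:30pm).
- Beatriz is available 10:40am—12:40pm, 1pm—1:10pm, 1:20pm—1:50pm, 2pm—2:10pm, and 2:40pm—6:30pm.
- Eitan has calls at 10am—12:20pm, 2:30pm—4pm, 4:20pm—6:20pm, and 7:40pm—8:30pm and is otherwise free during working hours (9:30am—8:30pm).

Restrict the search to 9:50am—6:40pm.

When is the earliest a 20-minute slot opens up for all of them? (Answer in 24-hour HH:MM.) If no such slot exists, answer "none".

12:20

Pablo free within 09:30–20:30: 10:10–13:50, 16:40–18:00, 18:10–19:50.
Eitan free within 09:30–20:30: 09:30–10:00, 12:20–14:30, 16:00–16:20, 18:20–19:40.
Pablo ∩ Beatriz: 10:40–12:40, 13:00–13:10, 13:20–13:50, 16:40–18:00, 18:10–18:30.
Pablo ∩ Beatriz ∩ Eitan: 12:20–12:40, 13:00–13:10, 13:20–13:50, 18:20–18:30.
Restricted to 09:50–18:40: 12:20–12:40, 13:00–13:10, 13:20–13:50, 18:20–18:30.
Windows ≥ 20 min: 12:20–12:40, 13:20–13:50.
Earliest such window starts at 12:20.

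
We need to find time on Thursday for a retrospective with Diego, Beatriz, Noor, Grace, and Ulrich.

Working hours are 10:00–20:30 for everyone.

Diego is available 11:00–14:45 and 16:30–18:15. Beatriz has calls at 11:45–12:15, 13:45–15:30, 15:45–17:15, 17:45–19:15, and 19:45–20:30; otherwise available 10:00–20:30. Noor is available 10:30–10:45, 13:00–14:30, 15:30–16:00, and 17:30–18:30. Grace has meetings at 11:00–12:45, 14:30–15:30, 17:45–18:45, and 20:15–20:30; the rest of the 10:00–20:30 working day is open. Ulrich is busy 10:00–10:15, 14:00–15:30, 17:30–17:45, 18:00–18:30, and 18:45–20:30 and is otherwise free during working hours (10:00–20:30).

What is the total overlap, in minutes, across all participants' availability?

45 minutes

Beatriz free within 10:00–20:30: 10:00–11:45, 12:15–13:45, 15:30–15:45, 17:15–17:45, 19:15–19:45.
Grace free within 10:00–20:30: 10:00–11:00, 12:45–14:30, 15:30–17:45, 18:45–20:15.
Ulrich free within 10:00–20:30: 10:15–14:00, 15:30–17:30, 17:45–18:00, 18:30–18:45.
Diego ∩ Beatriz: 11:00–11:45, 12:15–13:45, 17:15–17:45.
Diego ∩ Beatriz ∩ Noor: 13:00–13:45, 17:30–17:45.
Diego ∩ Beatriz ∩ Noor ∩ Grace: 13:00–13:45, 17:30–17:45.
Diego ∩ Beatriz ∩ Noor ∩ Grace ∩ Ulrich: 13:00–13:45.
Total common minutes: 45.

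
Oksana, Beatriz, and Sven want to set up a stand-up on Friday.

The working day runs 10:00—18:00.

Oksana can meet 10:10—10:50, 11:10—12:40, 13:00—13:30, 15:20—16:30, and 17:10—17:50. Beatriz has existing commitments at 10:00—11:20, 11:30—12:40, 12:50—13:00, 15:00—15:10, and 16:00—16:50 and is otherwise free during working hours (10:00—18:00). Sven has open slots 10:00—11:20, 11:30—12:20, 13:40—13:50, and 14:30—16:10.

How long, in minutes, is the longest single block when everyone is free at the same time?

Beatriz free within 10:00–18:00: 11:20–11:30, 12:40–12:50, 13:00–15:00, 15:10–16:00, 16:50–18:00.
Oksana ∩ Beatriz: 11:20–11:30, 13:00–13:30, 15:20–16:00, 17:10–17:50.
Oksana ∩ Beatriz ∩ Sven: 15:20–16:00.
Single common window of 40 minutes.

40 minutes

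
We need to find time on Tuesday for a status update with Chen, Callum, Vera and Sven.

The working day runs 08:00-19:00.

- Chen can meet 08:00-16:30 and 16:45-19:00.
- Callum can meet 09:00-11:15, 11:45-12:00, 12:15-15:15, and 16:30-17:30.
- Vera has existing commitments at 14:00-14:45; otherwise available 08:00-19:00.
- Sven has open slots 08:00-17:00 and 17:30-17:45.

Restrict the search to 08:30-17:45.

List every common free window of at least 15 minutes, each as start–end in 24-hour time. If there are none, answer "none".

09:00–11:15, 11:45–12:00, 12:15–14:00, 14:45–15:15, 16:45–17:00

Vera free within 08:00–19:00: 08:00–14:00, 14:45–19:00.
Chen ∩ Callum: 09:00–11:15, 11:45–12:00, 12:15–15:15, 16:45–17:30.
Chen ∩ Callum ∩ Vera: 09:00–11:15, 11:45–12:00, 12:15–14:00, 14:45–15:15, 16:45–17:30.
Chen ∩ Callum ∩ Vera ∩ Sven: 09:00–11:15, 11:45–12:00, 12:15–14:00, 14:45–15:15, 16:45–17:00.
Restricted to 08:30–17:45: 09:00–11:15, 11:45–12:00, 12:15–14:00, 14:45–15:15, 16:45–17:00.
Windows ≥ 15 min: 09:00–11:15, 11:45–12:00, 12:15–14:00, 14:45–15:15, 16:45–17:00.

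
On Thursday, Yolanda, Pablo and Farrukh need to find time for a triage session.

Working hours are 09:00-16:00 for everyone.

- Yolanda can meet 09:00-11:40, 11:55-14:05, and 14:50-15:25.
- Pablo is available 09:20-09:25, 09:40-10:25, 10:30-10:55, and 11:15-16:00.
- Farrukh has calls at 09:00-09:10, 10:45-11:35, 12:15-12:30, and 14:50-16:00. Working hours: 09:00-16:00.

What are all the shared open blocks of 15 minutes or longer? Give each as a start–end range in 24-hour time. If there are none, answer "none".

09:40–10:25, 10:30–10:45, 11:55–12:15, 12:30–14:05

Farrukh free within 09:00–16:00: 09:10–10:45, 11:35–12:15, 12:30–14:50.
Yolanda ∩ Pablo: 09:20–09:25, 09:40–10:25, 10:30–10:55, 11:15–11:40, 11:55–14:05, 14:50–15:25.
Yolanda ∩ Pablo ∩ Farrukh: 09:20–09:25, 09:40–10:25, 10:30–10:45, 11:35–11:40, 11:55–12:15, 12:30–14:05.
Windows ≥ 15 min: 09:40–10:25, 10:30–10:45, 11:55–12:15, 12:30–14:05.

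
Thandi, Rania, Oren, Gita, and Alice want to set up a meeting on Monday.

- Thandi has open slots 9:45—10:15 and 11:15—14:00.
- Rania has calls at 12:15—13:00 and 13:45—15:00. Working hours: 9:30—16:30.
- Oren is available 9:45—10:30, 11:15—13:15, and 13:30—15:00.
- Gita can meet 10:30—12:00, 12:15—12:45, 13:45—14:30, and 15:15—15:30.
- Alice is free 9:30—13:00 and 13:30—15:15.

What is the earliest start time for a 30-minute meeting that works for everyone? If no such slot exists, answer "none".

11:15

Rania free within 09:30–16:30: 09:30–12:15, 13:00–13:45, 15:00–16:30.
Thandi ∩ Rania: 09:45–10:15, 11:15–12:15, 13:00–13:45.
Thandi ∩ Rania ∩ Oren: 09:45–10:15, 11:15–12:15, 13:00–13:15, 13:30–13:45.
Thandi ∩ Rania ∩ Oren ∩ Gita: 11:15–12:00.
Thandi ∩ Rania ∩ Oren ∩ Gita ∩ Alice: 11:15–12:00.
Windows ≥ 30 min: 11:15–12:00.
Earliest such window starts at 11:15.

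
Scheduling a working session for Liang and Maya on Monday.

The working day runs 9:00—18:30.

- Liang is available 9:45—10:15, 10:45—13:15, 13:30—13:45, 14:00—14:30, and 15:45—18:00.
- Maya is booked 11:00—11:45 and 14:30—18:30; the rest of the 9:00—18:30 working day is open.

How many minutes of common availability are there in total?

180 minutes

Maya free within 09:00–18:30: 09:00–11:00, 11:45–14:30.
Liang ∩ Maya: 09:45–10:15, 10:45–11:00, 11:45–13:15, 13:30–13:45, 14:00–14:30.
Total common minutes: 30 + 15 + 90 + 15 + 30 = 180.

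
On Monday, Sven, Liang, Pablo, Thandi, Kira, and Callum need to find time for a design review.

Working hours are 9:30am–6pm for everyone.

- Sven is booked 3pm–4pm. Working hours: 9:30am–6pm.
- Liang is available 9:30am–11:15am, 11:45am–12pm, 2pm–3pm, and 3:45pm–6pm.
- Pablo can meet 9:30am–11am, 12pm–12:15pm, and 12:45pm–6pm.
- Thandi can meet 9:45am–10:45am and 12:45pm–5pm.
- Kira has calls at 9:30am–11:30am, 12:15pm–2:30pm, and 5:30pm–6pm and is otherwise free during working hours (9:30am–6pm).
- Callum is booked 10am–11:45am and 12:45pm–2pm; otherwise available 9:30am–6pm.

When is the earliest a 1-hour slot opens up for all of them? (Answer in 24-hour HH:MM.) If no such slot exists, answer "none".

16:00

Sven free within 09:30–18:00: 09:30–15:00, 16:00–18:00.
Kira free within 09:30–18:00: 11:30–12:15, 14:30–17:30.
Callum free within 09:30–18:00: 09:30–10:00, 11:45–12:45, 14:00–18:00.
Sven ∩ Liang: 09:30–11:15, 11:45–12:00, 14:00–15:00, 16:00–18:00.
Sven ∩ Liang ∩ Pablo: 09:30–11:00, 14:00–15:00, 16:00–18:00.
Sven ∩ Liang ∩ Pablo ∩ Thandi: 09:45–10:45, 14:00–15:00, 16:00–17:00.
Sven ∩ Liang ∩ Pablo ∩ Thandi ∩ Kira: 14:30–15:00, 16:00–17:00.
Sven ∩ Liang ∩ Pablo ∩ Thandi ∩ Kira ∩ Callum: 14:30–15:00, 16:00–17:00.
Windows ≥ 60 min: 16:00–17:00.
Earliest such window starts at 16:00.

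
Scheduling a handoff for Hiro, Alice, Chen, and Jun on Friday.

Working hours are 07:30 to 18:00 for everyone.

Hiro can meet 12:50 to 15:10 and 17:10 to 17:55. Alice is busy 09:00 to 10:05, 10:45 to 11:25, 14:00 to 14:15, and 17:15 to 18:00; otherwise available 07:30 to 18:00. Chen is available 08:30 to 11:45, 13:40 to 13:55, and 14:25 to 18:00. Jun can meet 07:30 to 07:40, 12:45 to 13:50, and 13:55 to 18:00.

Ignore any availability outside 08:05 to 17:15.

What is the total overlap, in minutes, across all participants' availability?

60 minutes

Alice free within 07:30–18:00: 07:30–09:00, 10:05–10:45, 11:25–14:00, 14:15–17:15.
Hiro ∩ Alice: 12:50–14:00, 14:15–15:10, 17:10–17:15.
Hiro ∩ Alice ∩ Chen: 13:40–13:55, 14:25–15:10, 17:10–17:15.
Hiro ∩ Alice ∩ Chen ∩ Jun: 13:40–13:50, 14:25–15:10, 17:10–17:15.
Restricted to 08:05–17:15: 13:40–13:50, 14:25–15:10, 17:10–17:15.
Total common minutes: 10 + 45 + 5 = 60.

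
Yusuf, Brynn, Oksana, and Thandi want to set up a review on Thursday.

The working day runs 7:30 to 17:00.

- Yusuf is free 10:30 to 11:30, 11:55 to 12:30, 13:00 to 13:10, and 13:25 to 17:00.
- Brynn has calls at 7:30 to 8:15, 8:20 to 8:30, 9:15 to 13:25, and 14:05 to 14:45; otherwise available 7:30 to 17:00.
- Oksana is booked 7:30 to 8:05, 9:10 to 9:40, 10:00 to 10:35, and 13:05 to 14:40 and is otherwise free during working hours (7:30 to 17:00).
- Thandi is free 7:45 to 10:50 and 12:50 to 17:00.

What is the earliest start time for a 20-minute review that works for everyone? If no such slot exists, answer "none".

Brynn free within 07:30–17:00: 08:15–08:20, 08:30–09:15, 13:25–14:05, 14:45–17:00.
Oksana free within 07:30–17:00: 08:05–09:10, 09:40–10:00, 10:35–13:05, 14:40–17:00.
Yusuf ∩ Brynn: 13:25–14:05, 14:45–17:00.
Yusuf ∩ Brynn ∩ Oksana: 14:45–17:00.
Yusuf ∩ Brynn ∩ Oksana ∩ Thandi: 14:45–17:00.
Windows ≥ 20 min: 14:45–17:00.
Earliest such window starts at 14:45.

14:45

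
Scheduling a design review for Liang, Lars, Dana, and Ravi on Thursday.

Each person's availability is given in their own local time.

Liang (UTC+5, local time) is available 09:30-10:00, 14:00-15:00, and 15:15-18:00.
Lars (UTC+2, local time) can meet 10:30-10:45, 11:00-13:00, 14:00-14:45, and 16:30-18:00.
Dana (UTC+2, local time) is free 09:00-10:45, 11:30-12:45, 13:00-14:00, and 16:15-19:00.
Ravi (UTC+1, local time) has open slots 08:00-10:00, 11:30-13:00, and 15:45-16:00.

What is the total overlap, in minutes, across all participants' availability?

15 minutes

Liang → UTC: 04:30–05:00, 09:00–10:00, 10:15–13:00.
Lars → UTC: 08:30–08:45, 09:00–11:00, 12:00–12:45, 14:30–16:00.
Dana → UTC: 07:00–08:45, 09:30–10:45, 11:00–12:00, 14:15–17:00.
Ravi → UTC: 07:00–09:00, 10:30–12:00, 14:45–15:00.
Liang ∩ Lars: 09:00–10:00, 10:15–11:00, 12:00–12:45.
Liang ∩ Lars ∩ Dana: 09:30–10:00, 10:15–10:45.
Liang ∩ Lars ∩ Dana ∩ Ravi: 10:30–10:45.
Total common minutes: 15.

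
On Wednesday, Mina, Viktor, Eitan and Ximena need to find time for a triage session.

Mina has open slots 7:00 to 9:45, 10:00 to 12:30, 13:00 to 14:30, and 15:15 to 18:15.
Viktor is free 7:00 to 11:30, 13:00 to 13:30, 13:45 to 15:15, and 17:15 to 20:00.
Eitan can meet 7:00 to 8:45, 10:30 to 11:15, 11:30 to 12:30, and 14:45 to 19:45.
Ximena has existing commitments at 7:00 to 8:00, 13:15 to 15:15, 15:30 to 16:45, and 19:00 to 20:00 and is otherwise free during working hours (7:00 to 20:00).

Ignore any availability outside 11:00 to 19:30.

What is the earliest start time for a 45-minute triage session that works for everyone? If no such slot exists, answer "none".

Ximena free within 07:00–20:00: 08:00–13:15, 15:15–15:30, 16:45–19:00.
Mina ∩ Viktor: 07:00–09:45, 10:00–11:30, 13:00–13:30, 13:45–14:30, 17:15–18:15.
Mina ∩ Viktor ∩ Eitan: 07:00–08:45, 10:30–11:15, 17:15–18:15.
Mina ∩ Viktor ∩ Eitan ∩ Ximena: 08:00–08:45, 10:30–11:15, 17:15–18:15.
Restricted to 11:00–19:30: 11:00–11:15, 17:15–18:15.
Windows ≥ 45 min: 17:15–18:15.
Earliest such window starts at 17:15.

17:15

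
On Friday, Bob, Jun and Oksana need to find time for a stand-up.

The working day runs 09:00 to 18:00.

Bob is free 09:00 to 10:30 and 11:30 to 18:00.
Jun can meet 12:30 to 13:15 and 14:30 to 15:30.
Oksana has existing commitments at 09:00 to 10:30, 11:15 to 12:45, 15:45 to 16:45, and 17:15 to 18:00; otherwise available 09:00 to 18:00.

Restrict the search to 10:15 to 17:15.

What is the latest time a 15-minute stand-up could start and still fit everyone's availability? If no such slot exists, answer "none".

Oksana free within 09:00–18:00: 10:30–11:15, 12:45–15:45, 16:45–17:15.
Bob ∩ Jun: 12:30–13:15, 14:30–15:30.
Bob ∩ Jun ∩ Oksana: 12:45–13:15, 14:30–15:30.
Restricted to 10:15–17:15: 12:45–13:15, 14:30–15:30.
Windows ≥ 15 min: 12:45–13:15, 14:30–15:30.
Latest start in the last window 14:30–15:30 is 15:30 − 15 min = 15:15.

15:15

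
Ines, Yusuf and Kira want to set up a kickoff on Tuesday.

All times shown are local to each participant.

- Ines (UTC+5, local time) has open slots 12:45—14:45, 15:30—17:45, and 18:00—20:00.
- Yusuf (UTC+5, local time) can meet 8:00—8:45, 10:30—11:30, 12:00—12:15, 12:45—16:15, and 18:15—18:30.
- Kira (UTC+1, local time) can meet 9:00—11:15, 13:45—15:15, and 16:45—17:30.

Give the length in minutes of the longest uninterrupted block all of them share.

105 minutes

Ines → UTC: 07:45–09:45, 10:30–12:45, 13:00–15:00.
Yusuf → UTC: 03:00–03:45, 05:30–06:30, 07:00–07:15, 07:45–11:15, 13:15–13:30.
Kira → UTC: 08:00–10:15, 12:45–14:15, 15:45–16:30.
Ines ∩ Yusuf: 07:45–09:45, 10:30–11:15, 13:15–13:30.
Ines ∩ Yusuf ∩ Kira: 08:00–09:45, 13:15–13:30.
Common window lengths: 105, 15 min; longest is 105.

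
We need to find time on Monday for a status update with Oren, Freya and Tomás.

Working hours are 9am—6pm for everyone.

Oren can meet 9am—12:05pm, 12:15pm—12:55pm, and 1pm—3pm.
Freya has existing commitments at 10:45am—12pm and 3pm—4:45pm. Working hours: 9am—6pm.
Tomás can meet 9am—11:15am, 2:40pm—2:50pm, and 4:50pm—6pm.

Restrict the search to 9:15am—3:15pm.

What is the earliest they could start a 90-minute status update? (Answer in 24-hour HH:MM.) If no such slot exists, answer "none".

Freya free within 09:00–18:00: 09:00–10:45, 12:00–15:00, 16:45–18:00.
Oren ∩ Freya: 09:00–10:45, 12:00–12:05, 12:15–12:55, 13:00–15:00.
Oren ∩ Freya ∩ Tomás: 09:00–10:45, 14:40–14:50.
Restricted to 09:15–15:15: 09:15–10:45, 14:40–14:50.
Windows ≥ 90 min: 09:15–10:45.
Earliest such window starts at 09:15.

09:15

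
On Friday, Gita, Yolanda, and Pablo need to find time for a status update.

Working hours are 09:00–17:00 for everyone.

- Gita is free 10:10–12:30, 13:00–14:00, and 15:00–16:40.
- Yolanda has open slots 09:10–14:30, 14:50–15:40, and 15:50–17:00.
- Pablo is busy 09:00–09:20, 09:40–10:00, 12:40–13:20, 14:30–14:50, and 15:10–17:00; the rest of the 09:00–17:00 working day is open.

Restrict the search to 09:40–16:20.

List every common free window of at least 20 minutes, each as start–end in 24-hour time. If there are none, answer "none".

Pablo free within 09:00–17:00: 09:20–09:40, 10:00–12:40, 13:20–14:30, 14:50–15:10.
Gita ∩ Yolanda: 10:10–12:30, 13:00–14:00, 15:00–15:40, 15:50–16:40.
Gita ∩ Yolanda ∩ Pablo: 10:10–12:30, 13:20–14:00, 15:00–15:10.
Restricted to 09:40–16:20: 10:10–12:30, 13:20–14:00, 15:00–15:10.
Windows ≥ 20 min: 10:10–12:30, 13:20–14:00.

10:10–12:30, 13:20–14:00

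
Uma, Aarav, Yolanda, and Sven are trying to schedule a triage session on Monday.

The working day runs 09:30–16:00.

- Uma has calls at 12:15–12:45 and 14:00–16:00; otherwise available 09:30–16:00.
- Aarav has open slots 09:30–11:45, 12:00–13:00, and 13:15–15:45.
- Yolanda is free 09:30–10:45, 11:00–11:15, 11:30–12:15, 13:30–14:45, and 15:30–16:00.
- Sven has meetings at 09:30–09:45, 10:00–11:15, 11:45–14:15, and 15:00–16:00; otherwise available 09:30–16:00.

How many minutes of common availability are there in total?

30 minutes

Uma free within 09:30–16:00: 09:30–12:15, 12:45–14:00.
Sven free within 09:30–16:00: 09:45–10:00, 11:15–11:45, 14:15–15:00.
Uma ∩ Aarav: 09:30–11:45, 12:00–12:15, 12:45–13:00, 13:15–14:00.
Uma ∩ Aarav ∩ Yolanda: 09:30–10:45, 11:00–11:15, 11:30–11:45, 12:00–12:15, 13:30–14:00.
Uma ∩ Aarav ∩ Yolanda ∩ Sven: 09:45–10:00, 11:30–11:45.
Total common minutes: 15 + 15 = 30.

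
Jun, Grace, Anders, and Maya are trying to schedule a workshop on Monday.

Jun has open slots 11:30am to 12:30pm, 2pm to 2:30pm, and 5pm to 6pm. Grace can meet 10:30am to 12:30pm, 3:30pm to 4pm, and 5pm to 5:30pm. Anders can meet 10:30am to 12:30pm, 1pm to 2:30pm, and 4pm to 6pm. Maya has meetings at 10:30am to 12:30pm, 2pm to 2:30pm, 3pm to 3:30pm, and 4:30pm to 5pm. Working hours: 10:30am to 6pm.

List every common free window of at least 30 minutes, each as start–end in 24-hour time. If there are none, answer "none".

Maya free within 10:30–18:00: 12:30–14:00, 14:30–15:00, 15:30–16:30, 17:00–18:00.
Jun ∩ Grace: 11:30–12:30, 17:00–17:30.
Jun ∩ Grace ∩ Anders: 11:30–12:30, 17:00–17:30.
Jun ∩ Grace ∩ Anders ∩ Maya: 17:00–17:30.
Windows ≥ 30 min: 17:00–17:30.

17:00–17:30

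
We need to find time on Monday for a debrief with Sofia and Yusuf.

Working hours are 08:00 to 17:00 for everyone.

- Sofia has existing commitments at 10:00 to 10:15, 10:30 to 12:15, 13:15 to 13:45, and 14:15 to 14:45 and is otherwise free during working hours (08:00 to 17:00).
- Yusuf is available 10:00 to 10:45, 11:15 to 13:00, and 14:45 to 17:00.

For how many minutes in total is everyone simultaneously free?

195 minutes

Sofia free within 08:00–17:00: 08:00–10:00, 10:15–10:30, 12:15–13:15, 13:45–14:15, 14:45–17:00.
Sofia ∩ Yusuf: 10:15–10:30, 12:15–13:00, 14:45–17:00.
Total common minutes: 15 + 45 + 135 = 195.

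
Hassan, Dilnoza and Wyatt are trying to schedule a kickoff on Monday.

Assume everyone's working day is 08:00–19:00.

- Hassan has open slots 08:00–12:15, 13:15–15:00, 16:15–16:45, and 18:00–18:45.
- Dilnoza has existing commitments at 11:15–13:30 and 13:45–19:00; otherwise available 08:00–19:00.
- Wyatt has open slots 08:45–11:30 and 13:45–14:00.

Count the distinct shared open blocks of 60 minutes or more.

Dilnoza free within 08:00–19:00: 08:00–11:15, 13:30–13:45.
Hassan ∩ Dilnoza: 08:00–11:15, 13:30–13:45.
Hassan ∩ Dilnoza ∩ Wyatt: 08:45–11:15.
Windows ≥ 60 min: 08:45–11:15.
That's 1 window.

1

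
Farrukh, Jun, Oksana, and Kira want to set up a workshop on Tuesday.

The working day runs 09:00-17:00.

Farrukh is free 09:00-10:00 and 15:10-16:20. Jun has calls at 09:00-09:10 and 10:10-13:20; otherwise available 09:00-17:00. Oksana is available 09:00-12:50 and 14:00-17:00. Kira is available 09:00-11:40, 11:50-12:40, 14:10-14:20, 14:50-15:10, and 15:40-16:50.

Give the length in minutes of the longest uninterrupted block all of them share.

50 minutes

Jun free within 09:00–17:00: 09:10–10:10, 13:20–17:00.
Farrukh ∩ Jun: 09:10–10:00, 15:10–16:20.
Farrukh ∩ Jun ∩ Oksana: 09:10–10:00, 15:10–16:20.
Farrukh ∩ Jun ∩ Oksana ∩ Kira: 09:10–10:00, 15:40–16:20.
Common window lengths: 50, 40 min; longest is 50.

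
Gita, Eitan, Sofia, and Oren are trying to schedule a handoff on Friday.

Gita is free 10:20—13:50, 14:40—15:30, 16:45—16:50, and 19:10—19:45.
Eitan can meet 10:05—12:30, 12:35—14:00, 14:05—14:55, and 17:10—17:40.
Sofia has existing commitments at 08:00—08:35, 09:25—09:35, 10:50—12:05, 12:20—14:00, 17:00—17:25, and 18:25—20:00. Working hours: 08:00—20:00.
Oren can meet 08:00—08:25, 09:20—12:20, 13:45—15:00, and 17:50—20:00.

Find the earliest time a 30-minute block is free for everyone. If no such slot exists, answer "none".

Sofia free within 08:00–20:00: 08:35–09:25, 09:35–10:50, 12:05–12:20, 14:00–17:00, 17:25–18:25.
Gita ∩ Eitan: 10:20–12:30, 12:35–13:50, 14:40–14:55.
Gita ∩ Eitan ∩ Sofia: 10:20–10:50, 12:05–12:20, 14:40–14:55.
Gita ∩ Eitan ∩ Sofia ∩ Oren: 10:20–10:50, 12:05–12:20, 14:40–14:55.
Windows ≥ 30 min: 10:20–10:50.
Earliest such window starts at 10:20.

10:20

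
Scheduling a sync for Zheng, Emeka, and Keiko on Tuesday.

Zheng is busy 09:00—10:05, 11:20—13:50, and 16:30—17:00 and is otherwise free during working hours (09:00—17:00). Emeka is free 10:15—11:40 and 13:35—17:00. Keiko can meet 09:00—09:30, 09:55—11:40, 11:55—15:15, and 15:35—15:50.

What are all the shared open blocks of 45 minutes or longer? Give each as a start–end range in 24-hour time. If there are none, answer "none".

Zheng free within 09:00–17:00: 10:05–11:20, 13:50–16:30.
Zheng ∩ Emeka: 10:15–11:20, 13:50–16:30.
Zheng ∩ Emeka ∩ Keiko: 10:15–11:20, 13:50–15:15, 15:35–15:50.
Windows ≥ 45 min: 10:15–11:20, 13:50–15:15.

10:15–11:20, 13:50–15:15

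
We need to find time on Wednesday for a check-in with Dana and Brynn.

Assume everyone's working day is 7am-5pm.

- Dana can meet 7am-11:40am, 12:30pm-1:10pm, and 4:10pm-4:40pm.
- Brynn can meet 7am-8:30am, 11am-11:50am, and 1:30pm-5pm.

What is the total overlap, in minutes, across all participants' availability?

Dana ∩ Brynn: 07:00–08:30, 11:00–11:40, 16:10–16:40.
Total common minutes: 90 + 40 + 30 = 160.

160 minutes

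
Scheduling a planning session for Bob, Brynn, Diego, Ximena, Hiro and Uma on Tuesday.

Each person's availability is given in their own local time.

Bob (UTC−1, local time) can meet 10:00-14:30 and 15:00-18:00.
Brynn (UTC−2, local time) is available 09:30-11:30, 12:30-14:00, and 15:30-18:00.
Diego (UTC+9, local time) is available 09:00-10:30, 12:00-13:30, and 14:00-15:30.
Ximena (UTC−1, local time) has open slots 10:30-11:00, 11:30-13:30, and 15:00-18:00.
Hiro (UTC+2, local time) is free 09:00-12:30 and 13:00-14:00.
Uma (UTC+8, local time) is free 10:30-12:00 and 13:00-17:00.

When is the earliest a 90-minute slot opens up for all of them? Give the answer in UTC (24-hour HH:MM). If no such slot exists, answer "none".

none

Bob → UTC: 11:00–15:30, 16:00–19:00.
Brynn → UTC: 11:30–13:30, 14:30–16:00, 17:30–20:00.
Diego → UTC: 00:00–01:30, 03:00–04:30, 05:00–06:30.
Ximena → UTC: 11:30–12:00, 12:30–14:30, 16:00–19:00.
Hiro → UTC: 07:00–10:30, 11:00–12:00.
Uma → UTC: 02:30–04:00, 05:00–09:00.
Bob ∩ Brynn: 11:30–13:30, 14:30–15:30, 17:30–19:00.
Bob ∩ Brynn ∩ Diego: (none).
Bob ∩ Brynn ∩ Diego ∩ Ximena: (none).
Bob ∩ Brynn ∩ Diego ∩ Ximena ∩ Hiro: (none).
Bob ∩ Brynn ∩ Diego ∩ Ximena ∩ Hiro ∩ Uma: (none).
Windows ≥ 90 min: (none).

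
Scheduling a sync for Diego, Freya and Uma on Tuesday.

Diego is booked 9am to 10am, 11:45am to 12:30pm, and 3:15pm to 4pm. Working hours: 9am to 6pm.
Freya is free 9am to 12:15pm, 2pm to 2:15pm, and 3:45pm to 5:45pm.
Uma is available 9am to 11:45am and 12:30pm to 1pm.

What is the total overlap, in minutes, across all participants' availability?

105 minutes

Diego free within 09:00–18:00: 10:00–11:45, 12:30–15:15, 16:00–18:00.
Diego ∩ Freya: 10:00–11:45, 14:00–14:15, 16:00–17:45.
Diego ∩ Freya ∩ Uma: 10:00–11:45.
Total common minutes: 105.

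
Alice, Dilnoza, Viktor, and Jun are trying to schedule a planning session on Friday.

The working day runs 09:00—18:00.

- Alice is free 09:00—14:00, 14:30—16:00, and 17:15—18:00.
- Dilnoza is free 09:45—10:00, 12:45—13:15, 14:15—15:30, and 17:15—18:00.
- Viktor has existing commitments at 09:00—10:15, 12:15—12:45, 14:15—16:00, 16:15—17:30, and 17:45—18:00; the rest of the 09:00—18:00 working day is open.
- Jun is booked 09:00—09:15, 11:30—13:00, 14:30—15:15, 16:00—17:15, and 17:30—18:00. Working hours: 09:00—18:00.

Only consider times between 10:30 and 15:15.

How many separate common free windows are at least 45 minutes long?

Viktor free within 09:00–18:00: 10:15–12:15, 12:45–14:15, 16:00–16:15, 17:30–17:45.
Jun free within 09:00–18:00: 09:15–11:30, 13:00–14:30, 15:15–16:00, 17:15–17:30.
Alice ∩ Dilnoza: 09:45–10:00, 12:45–13:15, 14:30–15:30, 17:15–18:00.
Alice ∩ Dilnoza ∩ Viktor: 12:45–13:15, 17:30–17:45.
Alice ∩ Dilnoza ∩ Viktor ∩ Jun: 13:00–13:15.
Restricted to 10:30–15:15: 13:00–13:15.
Windows ≥ 45 min: (none).
That's 0 windows.

0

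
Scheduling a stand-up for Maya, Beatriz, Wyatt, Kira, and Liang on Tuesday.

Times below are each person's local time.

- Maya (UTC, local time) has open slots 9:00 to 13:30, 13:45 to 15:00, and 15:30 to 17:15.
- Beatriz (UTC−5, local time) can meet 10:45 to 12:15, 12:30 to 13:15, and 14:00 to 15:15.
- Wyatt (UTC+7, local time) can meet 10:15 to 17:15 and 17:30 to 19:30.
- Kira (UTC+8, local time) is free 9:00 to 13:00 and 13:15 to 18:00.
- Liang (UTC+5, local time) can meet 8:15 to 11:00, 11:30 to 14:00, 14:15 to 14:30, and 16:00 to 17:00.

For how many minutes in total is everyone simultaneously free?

0 minutes

Maya → UTC: 09:00–13:30, 13:45–15:00, 15:30–17:15.
Beatriz → UTC: 15:45–17:15, 17:30–18:15, 19:00–20:15.
Wyatt → UTC: 03:15–10:15, 10:30–12:30.
Kira → UTC: 01:00–05:00, 05:15–10:00.
Liang → UTC: 03:15–06:00, 06:30–09:00, 09:15–09:30, 11:00–12:00.
Maya ∩ Beatriz: 15:45–17:15.
Maya ∩ Beatriz ∩ Wyatt: (none).
Maya ∩ Beatriz ∩ Wyatt ∩ Kira: (none).
Maya ∩ Beatriz ∩ Wyatt ∩ Kira ∩ Liang: (none).
Total common minutes: 0.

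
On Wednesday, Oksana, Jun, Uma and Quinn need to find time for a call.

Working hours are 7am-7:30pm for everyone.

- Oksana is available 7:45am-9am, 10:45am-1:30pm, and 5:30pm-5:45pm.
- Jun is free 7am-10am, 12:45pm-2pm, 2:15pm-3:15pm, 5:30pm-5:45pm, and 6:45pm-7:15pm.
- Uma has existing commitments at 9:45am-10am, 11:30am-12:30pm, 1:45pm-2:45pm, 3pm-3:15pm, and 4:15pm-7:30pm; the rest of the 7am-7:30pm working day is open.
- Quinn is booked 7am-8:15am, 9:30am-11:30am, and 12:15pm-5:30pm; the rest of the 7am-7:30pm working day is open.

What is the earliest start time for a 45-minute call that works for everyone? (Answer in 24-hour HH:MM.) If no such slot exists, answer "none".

Uma free within 07:00–19:30: 07:00–09:45, 10:00–11:30, 12:30–13:45, 14:45–15:00, 15:15–16:15.
Quinn free within 07:00–19:30: 08:15–09:30, 11:30–12:15, 17:30–19:30.
Oksana ∩ Jun: 07:45–09:00, 12:45–13:30, 17:30–17:45.
Oksana ∩ Jun ∩ Uma: 07:45–09:00, 12:45–13:30.
Oksana ∩ Jun ∩ Uma ∩ Quinn: 08:15–09:00.
Windows ≥ 45 min: 08:15–09:00.
Earliest such window starts at 08:15.

08:15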